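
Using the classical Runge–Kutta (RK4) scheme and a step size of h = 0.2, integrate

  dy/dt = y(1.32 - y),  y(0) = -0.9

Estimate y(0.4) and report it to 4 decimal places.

RK4: k1 = f(t_n, y_n); k2 = f(t_n + h/2, y_n + (h/2)·k1); k3 = f(t_n + h/2, y_n + (h/2)·k2); k4 = f(t_n + h, y_n + h·k3); y_{n+1} = y_n + (h/6)·(k1 + 2k2 + 2k3 + k4).
t=0.000000, y=-0.900000:
  k1 = f(0.000000, -0.900000) = -1.998000
  k2 = f(0.100000, -1.099800) = -2.661296
  k3 = f(0.100000, -1.166130) = -2.899149
  k4 = f(0.200000, -1.479830) = -4.143272
  y ← -0.900000 + (0.2/6)·(k1 + 2k2 + 2k3 + k4) = -1.475405
t=0.200000, y=-1.475405:
  k1 = f(0.200000, -1.475405) = -4.124356
  k2 = f(0.300000, -1.887841) = -6.055894
  k3 = f(0.300000, -2.080995) = -7.077453
  k4 = f(0.400000, -2.890896) = -12.173262
  y ← -1.475405 + (0.2/6)·(k1 + 2k2 + 2k3 + k4) = -2.894216
y(0.4) ≈ -2.8942

-2.8942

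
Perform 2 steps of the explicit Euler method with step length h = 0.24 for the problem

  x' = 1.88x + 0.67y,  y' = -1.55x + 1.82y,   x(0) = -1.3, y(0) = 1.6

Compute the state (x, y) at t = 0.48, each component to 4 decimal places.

Euler on (x,y): x_{n+1} = x_n + h·x', y_{n+1} = y_n + h·y'.
0.000000: (-1.300000, 1.600000); f=(-1.372000, 4.927000) → (-1.629280, 2.782480)
0.240000: (-1.629280, 2.782480); f=(-1.198785, 7.589498) → (-1.916988, 4.603959)
(x(0.48), y(0.48)) ≈ (-1.9170, 4.6040)

-1.9170, 4.6040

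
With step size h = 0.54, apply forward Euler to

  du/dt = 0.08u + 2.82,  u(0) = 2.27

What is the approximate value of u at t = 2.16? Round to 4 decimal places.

9.1858

Euler: u_{n+1} = u_n + h·f(t_n, u_n).
t=0.000000, u=2.270000: f=3.001600 → u ← 2.270000 + 0.54·3.001600 = 3.890864
t=0.540000, u=3.890864: f=3.131269 → u ← 3.890864 + 0.54·3.131269 = 5.581749
t=1.080000, u=5.581749: f=3.266540 → u ← 5.581749 + 0.54·3.266540 = 7.345681
t=1.620000, u=7.345681: f=3.407654 → u ← 7.345681 + 0.54·3.407654 = 9.185814
u(2.16) ≈ 9.1858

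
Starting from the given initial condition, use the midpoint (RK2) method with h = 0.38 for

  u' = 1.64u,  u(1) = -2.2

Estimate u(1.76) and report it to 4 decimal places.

-7.2664

Midpoint: k1 = f(x_n, u_n); k2 = f(x_n + h/2, u_n + (h/2)·k1); u_{n+1} = u_n + h·k2.
x=1.000000, u=-2.200000:
  k1 = f(1.000000, -2.200000) = -3.608000
  k2 = f(1.190000, -2.885520) = -4.732253
  u ← -2.200000 + 0.38·(-4.732253) = -3.998256
x=1.380000, u=-3.998256:
  k1 = f(1.380000, -3.998256) = -6.557140
  k2 = f(1.570000, -5.244113) = -8.600345
  u ← -3.998256 + 0.38·(-8.600345) = -7.266387
u(1.76) ≈ -7.2664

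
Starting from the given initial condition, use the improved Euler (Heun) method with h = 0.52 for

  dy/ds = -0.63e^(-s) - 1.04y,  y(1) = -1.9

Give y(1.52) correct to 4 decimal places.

-1.2138

Heun: k1 = f(s_n, y_n); k2 = f(s_n + h, y_n + h·k1); y_{n+1} = y_n + (h/2)·(k1 + k2).
s=1.000000, y=-1.900000:
  k1 = f(1.000000, -1.900000) = 1.744236
  k2 = f(1.520000, -0.992997) = 0.894929
  y ← -1.900000 + (0.52/2)·(1.744236 + 0.894929) = -1.213817
y(1.52) ≈ -1.2138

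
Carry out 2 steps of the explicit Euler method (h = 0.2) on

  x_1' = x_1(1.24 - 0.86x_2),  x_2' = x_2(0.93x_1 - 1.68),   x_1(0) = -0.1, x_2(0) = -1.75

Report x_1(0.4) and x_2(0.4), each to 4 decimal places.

Euler on (x_1,x_2): x_1_{n+1} = x_1_n + h·x_1', x_2_{n+1} = x_2_n + h·x_2'.
0.000000: (-0.100000, -1.750000); f=(-0.274500, 3.102750) → (-0.154900, -1.129450)
0.200000: (-0.154900, -1.129450); f=(-0.342535, 2.060181) → (-0.223407, -0.717414)
(x_1(0.4), x_2(0.4)) ≈ (-0.2234, -0.7174)

-0.2234, -0.7174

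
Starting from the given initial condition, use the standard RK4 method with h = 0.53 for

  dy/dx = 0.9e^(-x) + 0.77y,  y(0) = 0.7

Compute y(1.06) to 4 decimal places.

2.5572

RK4: k1 = f(x_n, y_n); k2 = f(x_n + h/2, y_n + (h/2)·k1); k3 = f(x_n + h/2, y_n + (h/2)·k2); k4 = f(x_n + h, y_n + h·k3); y_{n+1} = y_n + (h/6)·(k1 + 2k2 + 2k3 + k4).
x=0.000000, y=0.700000:
  k1 = f(0.000000, 0.700000) = 1.439000
  k2 = f(0.265000, 1.081335) = 1.523113
  k3 = f(0.265000, 1.103625) = 1.540277
  k4 = f(0.530000, 1.516347) = 1.697331
  y ← 0.700000 + (0.53/6)·(k1 + 2k2 + 2k3 + k4) = 1.518241
x=0.530000, y=1.518241:
  k1 = f(0.530000, 1.518241) = 1.698790
  k2 = f(0.795000, 1.968421) = 1.922107
  k3 = f(0.795000, 2.027600) = 1.967675
  k4 = f(1.060000, 2.561109) = 2.283864
  y ← 1.518241 + (0.53/6)·(k1 + 2k2 + 2k3 + k4) = 2.557238
y(1.06) ≈ 2.5572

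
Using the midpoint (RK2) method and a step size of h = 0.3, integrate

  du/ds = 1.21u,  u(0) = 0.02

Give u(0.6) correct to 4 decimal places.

Midpoint: k1 = f(s_n, u_n); k2 = f(s_n + h/2, u_n + (h/2)·k1); u_{n+1} = u_n + h·k2.
s=0.000000, u=0.020000:
  k1 = f(0.000000, 0.020000) = 0.024200
  k2 = f(0.150000, 0.023630) = 0.028592
  u ← 0.020000 + 0.3·0.028592 = 0.028578
s=0.300000, u=0.028578:
  k1 = f(0.300000, 0.028578) = 0.034579
  k2 = f(0.450000, 0.033765) = 0.040855
  u ← 0.028578 + 0.3·0.040855 = 0.040834
u(0.6) ≈ 0.0408

0.0408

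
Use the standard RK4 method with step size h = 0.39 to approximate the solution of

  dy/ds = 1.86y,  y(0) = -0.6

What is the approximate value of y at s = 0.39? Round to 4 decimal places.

-1.2382

RK4: k1 = f(s_n, y_n); k2 = f(s_n + h/2, y_n + (h/2)·k1); k3 = f(s_n + h/2, y_n + (h/2)·k2); k4 = f(s_n + h, y_n + h·k3); y_{n+1} = y_n + (h/6)·(k1 + 2k2 + 2k3 + k4).
s=0.000000, y=-0.600000:
  k1 = f(0.000000, -0.600000) = -1.116000
  k2 = f(0.195000, -0.817620) = -1.520773
  k3 = f(0.195000, -0.896551) = -1.667584
  k4 = f(0.390000, -1.250358) = -2.325666
  y ← -0.600000 + (0.39/6)·(k1 + 2k2 + 2k3 + k4) = -1.238195
y(0.39) ≈ -1.2382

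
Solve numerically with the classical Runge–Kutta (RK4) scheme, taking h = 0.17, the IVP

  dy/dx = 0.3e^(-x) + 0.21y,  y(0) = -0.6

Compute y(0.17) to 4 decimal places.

RK4: k1 = f(x_n, y_n); k2 = f(x_n + h/2, y_n + (h/2)·k1); k3 = f(x_n + h/2, y_n + (h/2)·k2); k4 = f(x_n + h, y_n + h·k3); y_{n+1} = y_n + (h/6)·(k1 + 2k2 + 2k3 + k4).
x=0.000000, y=-0.600000:
  k1 = f(0.000000, -0.600000) = 0.174000
  k2 = f(0.085000, -0.585210) = 0.152660
  k3 = f(0.085000, -0.587024) = 0.152279
  k4 = f(0.170000, -0.574113) = 0.132536
  y ← -0.600000 + (0.17/6)·(k1 + 2k2 + 2k3 + k4) = -0.574035
y(0.17) ≈ -0.5740

-0.5740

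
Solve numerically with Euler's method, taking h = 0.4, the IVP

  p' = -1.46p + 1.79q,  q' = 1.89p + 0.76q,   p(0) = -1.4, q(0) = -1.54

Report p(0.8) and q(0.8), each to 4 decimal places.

-2.8966, -5.2727

Euler on (p,q): p_{n+1} = p_n + h·p', q_{n+1} = q_n + h·q'.
0.000000: (-1.400000, -1.540000); f=(-0.712600, -3.816400) → (-1.685040, -3.066560)
0.400000: (-1.685040, -3.066560); f=(-3.028984, -5.515311) → (-2.896634, -5.272684)
(p(0.8), q(0.8)) ≈ (-2.8966, -5.2727)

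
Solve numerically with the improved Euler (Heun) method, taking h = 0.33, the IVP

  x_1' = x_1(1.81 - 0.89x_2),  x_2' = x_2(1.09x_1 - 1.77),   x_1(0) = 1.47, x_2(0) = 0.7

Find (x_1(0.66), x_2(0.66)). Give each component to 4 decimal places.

3.0963, 1.0192

Heun on (x_1,x_2): k1 = f(t_n, state_n); k2 = f(t_n + h, state_n + h·k1); state_{n+1} = state_n + (h/2)·(k1 + k2).
0.000000: (1.470000, 0.700000)
  k1 = (1.744890, -0.117390)
  predictor → (2.045814, 0.661261)
  k2 = (2.498915, 0.304138)
  → (2.170228, 0.730814)
0.330000: (2.170228, 0.730814)
  k1 = (2.516544, 0.435235)
  predictor → (3.000687, 0.874441)
  k2 = (3.095952, 1.312317)
  → (3.096290, 1.019159)
(x_1(0.66), x_2(0.66)) ≈ (3.0963, 1.0192)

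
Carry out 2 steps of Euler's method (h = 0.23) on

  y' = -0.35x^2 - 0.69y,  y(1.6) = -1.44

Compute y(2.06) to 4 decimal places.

Euler: y_{n+1} = y_n + h·f(x_n, y_n).
x=1.600000, y=-1.440000: f=0.097600 → y ← -1.440000 + 0.23·0.097600 = -1.417552
x=1.830000, y=-1.417552: f=-0.194004 → y ← -1.417552 + 0.23·(-0.194004) = -1.462173
y(2.06) ≈ -1.4622

-1.4622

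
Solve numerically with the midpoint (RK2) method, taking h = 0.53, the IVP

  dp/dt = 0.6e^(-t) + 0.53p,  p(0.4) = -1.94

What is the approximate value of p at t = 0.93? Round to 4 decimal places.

-2.3680

Midpoint: k1 = f(t_n, p_n); k2 = f(t_n + h/2, p_n + (h/2)·k1); p_{n+1} = p_n + h·k2.
t=0.400000, p=-1.940000:
  k1 = f(0.400000, -1.940000) = -0.626008
  k2 = f(0.665000, -2.105892) = -0.807559
  p ← -1.940000 + 0.53·(-0.807559) = -2.368006
p(0.93) ≈ -2.3680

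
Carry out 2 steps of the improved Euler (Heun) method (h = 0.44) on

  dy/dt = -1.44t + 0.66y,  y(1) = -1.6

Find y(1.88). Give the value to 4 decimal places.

-5.1781

Heun: k1 = f(t_n, y_n); k2 = f(t_n + h, y_n + h·k1); y_{n+1} = y_n + (h/2)·(k1 + k2).
t=1.000000, y=-1.600000:
  k1 = f(1.000000, -1.600000) = -2.496000
  k2 = f(1.440000, -2.698240) = -3.854438
  y ← -1.600000 + (0.44/2)·(-2.496000 + (-3.854438)) = -2.997096
t=1.440000, y=-2.997096:
  k1 = f(1.440000, -2.997096) = -4.051684
  k2 = f(1.880000, -4.779837) = -5.861893
  y ← -2.997096 + (0.44/2)·(-4.051684 + (-5.861893)) = -5.178083
y(1.88) ≈ -5.1781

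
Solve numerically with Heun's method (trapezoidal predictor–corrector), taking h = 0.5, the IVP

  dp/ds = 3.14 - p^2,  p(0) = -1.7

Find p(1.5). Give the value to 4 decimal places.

0.6592

Heun: k1 = f(s_n, p_n); k2 = f(s_n + h, p_n + h·k1); p_{n+1} = p_n + (h/2)·(k1 + k2).
s=0.000000, p=-1.700000:
  k1 = f(0.000000, -1.700000) = 0.250000
  k2 = f(0.500000, -1.575000) = 0.659375
  p ← -1.700000 + (0.5/2)·(0.250000 + 0.659375) = -1.472656
s=0.500000, p=-1.472656:
  k1 = f(0.500000, -1.472656) = 0.971284
  k2 = f(1.000000, -0.987014) = 2.165802
  p ← -1.472656 + (0.5/2)·(0.971284 + 2.165802) = -0.688385
s=1.000000, p=-0.688385:
  k1 = f(1.000000, -0.688385) = 2.666126
  k2 = f(1.500000, 0.644678) = 2.724390
  p ← -0.688385 + (0.5/2)·(2.666126 + 2.724390) = 0.659244
p(1.5) ≈ 0.6592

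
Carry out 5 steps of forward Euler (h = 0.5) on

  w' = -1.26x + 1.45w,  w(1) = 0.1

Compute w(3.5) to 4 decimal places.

Euler: w_{n+1} = w_n + h·f(x_n, w_n).
x=1.000000, w=0.100000: f=-1.115000 → w ← 0.100000 + 0.5·(-1.115000) = -0.457500
x=1.500000, w=-0.457500: f=-2.553375 → w ← -0.457500 + 0.5·(-2.553375) = -1.734187
x=2.000000, w=-1.734187: f=-5.034572 → w ← -1.734187 + 0.5·(-5.034572) = -4.251473
x=2.500000, w=-4.251473: f=-9.314636 → w ← -4.251473 + 0.5·(-9.314636) = -8.908792
x=3.000000, w=-8.908792: f=-16.697748 → w ← -8.908792 + 0.5·(-16.697748) = -17.257666
w(3.5) ≈ -17.2577

-17.2577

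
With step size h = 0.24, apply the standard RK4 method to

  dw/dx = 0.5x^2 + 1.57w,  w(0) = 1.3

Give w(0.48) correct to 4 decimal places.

2.7843

RK4: k1 = f(x_n, w_n); k2 = f(x_n + h/2, w_n + (h/2)·k1); k3 = f(x_n + h/2, w_n + (h/2)·k2); k4 = f(x_n + h, w_n + h·k3); w_{n+1} = w_n + (h/6)·(k1 + 2k2 + 2k3 + k4).
x=0.000000, w=1.300000:
  k1 = f(0.000000, 1.300000) = 2.041000
  k2 = f(0.120000, 1.544920) = 2.432724
  k3 = f(0.120000, 1.591927) = 2.506525
  k4 = f(0.240000, 1.901566) = 3.014259
  w ← 1.300000 + (0.24/6)·(k1 + 2k2 + 2k3 + k4) = 1.897350
x=0.240000, w=1.897350:
  k1 = f(0.240000, 1.897350) = 3.007640
  k2 = f(0.360000, 2.258267) = 3.610279
  k3 = f(0.360000, 2.330584) = 3.723817
  k4 = f(0.480000, 2.791066) = 4.497174
  w ← 1.897350 + (0.24/6)·(k1 + 2k2 + 2k3 + k4) = 2.784271
w(0.48) ≈ 2.7843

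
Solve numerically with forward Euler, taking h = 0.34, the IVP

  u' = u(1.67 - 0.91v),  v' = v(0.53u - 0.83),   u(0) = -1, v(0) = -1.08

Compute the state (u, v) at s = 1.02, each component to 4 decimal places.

Euler on (u,v): u_{n+1} = u_n + h·u', v_{n+1} = v_n + h·v'.
0.000000: (-1.000000, -1.080000); f=(-2.652800, 1.468800) → (-1.901952, -0.580608)
0.340000: (-1.901952, -0.580608); f=(-4.181162, 1.067178) → (-3.323547, -0.217768)
0.680000: (-3.323547, -0.217768); f=(-6.208946, 0.564340) → (-5.434589, -0.025892)
(u(1.02), v(1.02)) ≈ (-5.4346, -0.0259)

-5.4346, -0.0259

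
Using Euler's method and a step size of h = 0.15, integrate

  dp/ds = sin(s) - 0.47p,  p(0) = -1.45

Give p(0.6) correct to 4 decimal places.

-0.9565

Euler: p_{n+1} = p_n + h·f(s_n, p_n).
s=0.000000, p=-1.450000: f=0.681500 → p ← -1.450000 + 0.15·0.681500 = -1.347775
s=0.150000, p=-1.347775: f=0.782892 → p ← -1.347775 + 0.15·0.782892 = -1.230341
s=0.300000, p=-1.230341: f=0.873781 → p ← -1.230341 + 0.15·0.873781 = -1.099274
s=0.450000, p=-1.099274: f=0.951624 → p ← -1.099274 + 0.15·0.951624 = -0.956530
p(0.6) ≈ -0.9565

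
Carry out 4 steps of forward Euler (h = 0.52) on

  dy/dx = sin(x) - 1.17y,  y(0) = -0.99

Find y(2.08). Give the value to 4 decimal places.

Euler: y_{n+1} = y_n + h·f(x_n, y_n).
x=0.000000, y=-0.990000: f=1.158300 → y ← -0.990000 + 0.52·1.158300 = -0.387684
x=0.520000, y=-0.387684: f=0.950470 → y ← -0.387684 + 0.52·0.950470 = 0.106561
x=1.040000, y=0.106561: f=0.737728 → y ← 0.106561 + 0.52·0.737728 = 0.490179
x=1.560000, y=0.490179: f=0.426432 → y ← 0.490179 + 0.52·0.426432 = 0.711924
y(2.08) ≈ 0.7119

0.7119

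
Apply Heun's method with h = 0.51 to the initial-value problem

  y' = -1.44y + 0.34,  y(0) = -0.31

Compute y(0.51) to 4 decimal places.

Heun: k1 = f(t_n, y_n); k2 = f(t_n + h, y_n + h·k1); y_{n+1} = y_n + (h/2)·(k1 + k2).
t=0.000000, y=-0.310000:
  k1 = f(0.000000, -0.310000) = 0.786400
  k2 = f(0.510000, 0.091064) = 0.208868
  y ← -0.310000 + (0.51/2)·(0.786400 + 0.208868) = -0.056207
y(0.51) ≈ -0.0562

-0.0562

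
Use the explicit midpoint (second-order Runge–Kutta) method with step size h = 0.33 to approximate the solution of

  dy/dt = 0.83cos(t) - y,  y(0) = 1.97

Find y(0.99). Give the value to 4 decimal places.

Midpoint: k1 = f(t_n, y_n); k2 = f(t_n + h/2, y_n + (h/2)·k1); y_{n+1} = y_n + h·k2.
t=0.000000, y=1.970000:
  k1 = f(0.000000, 1.970000) = -1.140000
  k2 = f(0.165000, 1.781900) = -0.963173
  y ← 1.970000 + 0.33·(-0.963173) = 1.652153
t=0.330000, y=1.652153:
  k1 = f(0.330000, 1.652153) = -0.866938
  k2 = f(0.495000, 1.509108) = -0.778734
  y ← 1.652153 + 0.33·(-0.778734) = 1.395171
t=0.660000, y=1.395171:
  k1 = f(0.660000, 1.395171) = -0.739477
  k2 = f(0.825000, 1.273157) = -0.709955
  y ← 1.395171 + 0.33·(-0.709955) = 1.160886
y(0.99) ≈ 1.1609

1.1609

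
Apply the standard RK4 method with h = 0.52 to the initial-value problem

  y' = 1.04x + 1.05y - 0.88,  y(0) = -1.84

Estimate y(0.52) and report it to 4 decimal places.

RK4: k1 = f(x_n, y_n); k2 = f(x_n + h/2, y_n + (h/2)·k1); k3 = f(x_n + h/2, y_n + (h/2)·k2); k4 = f(x_n + h, y_n + h·k3); y_{n+1} = y_n + (h/6)·(k1 + 2k2 + 2k3 + k4).
x=0.000000, y=-1.840000:
  k1 = f(0.000000, -1.840000) = -2.812000
  k2 = f(0.260000, -2.571120) = -3.309276
  k3 = f(0.260000, -2.700412) = -3.445032
  k4 = f(0.520000, -3.631417) = -4.152188
  y ← -1.840000 + (0.52/6)·(k1 + 2k2 + 2k3 + k4) = -3.614310
y(0.52) ≈ -3.6143

-3.6143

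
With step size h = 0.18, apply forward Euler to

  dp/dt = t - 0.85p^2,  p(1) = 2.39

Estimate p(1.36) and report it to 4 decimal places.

Euler: p_{n+1} = p_n + h·f(t_n, p_n).
t=1.000000, p=2.390000: f=-3.855285 → p ← 2.390000 + 0.18·(-3.855285) = 1.696049
t=1.180000, p=1.696049: f=-1.265094 → p ← 1.696049 + 0.18·(-1.265094) = 1.468332
p(1.36) ≈ 1.4683

1.4683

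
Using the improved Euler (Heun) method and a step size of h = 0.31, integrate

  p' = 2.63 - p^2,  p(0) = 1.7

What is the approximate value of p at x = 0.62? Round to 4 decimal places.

1.6413

Heun: k1 = f(x_n, p_n); k2 = f(x_n + h, p_n + h·k1); p_{n+1} = p_n + (h/2)·(k1 + k2).
x=0.000000, p=1.700000:
  k1 = f(0.000000, 1.700000) = -0.260000
  k2 = f(0.310000, 1.619400) = 0.007544
  p ← 1.700000 + (0.31/2)·(-0.260000 + 0.007544) = 1.660869
x=0.310000, p=1.660869:
  k1 = f(0.310000, 1.660869) = -0.128487
  k2 = f(0.620000, 1.621038) = 0.002235
  p ← 1.660869 + (0.31/2)·(-0.128487 + 0.002235) = 1.641300
p(0.62) ≈ 1.6413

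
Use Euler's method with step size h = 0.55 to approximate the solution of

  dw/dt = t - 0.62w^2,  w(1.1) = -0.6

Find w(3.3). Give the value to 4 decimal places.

2.2110

Euler: w_{n+1} = w_n + h·f(t_n, w_n).
t=1.100000, w=-0.600000: f=0.876800 → w ← -0.600000 + 0.55·0.876800 = -0.117760
t=1.650000, w=-0.117760: f=1.641402 → w ← -0.117760 + 0.55·1.641402 = 0.785011
t=2.200000, w=0.785011: f=1.817930 → w ← 0.785011 + 0.55·1.817930 = 1.784872
t=2.750000, w=1.784872: f=0.774823 → w ← 1.784872 + 0.55·0.774823 = 2.211025
w(3.3) ≈ 2.2110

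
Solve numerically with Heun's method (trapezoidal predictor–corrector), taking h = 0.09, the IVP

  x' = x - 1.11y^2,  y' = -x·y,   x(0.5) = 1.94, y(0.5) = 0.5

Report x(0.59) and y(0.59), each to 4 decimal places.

Heun on (x,y): k1 = f(t_n, state_n); k2 = f(t_n + h, state_n + h·k1); state_{n+1} = state_n + (h/2)·(k1 + k2).
0.500000: (1.940000, 0.500000)
  k1 = (1.662500, -0.970000)
  predictor → (2.089625, 0.412700)
  k2 = (1.900568, -0.862388)
  → (2.100338, 0.417543)
(x(0.59), y(0.59)) ≈ (2.1003, 0.4175)

2.1003, 0.4175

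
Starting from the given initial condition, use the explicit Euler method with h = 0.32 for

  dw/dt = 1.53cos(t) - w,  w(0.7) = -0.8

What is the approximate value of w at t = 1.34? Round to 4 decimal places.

Euler: w_{n+1} = w_n + h·f(t_n, w_n).
t=0.700000, w=-0.800000: f=1.970209 → w ← -0.800000 + 0.32·1.970209 = -0.169533
t=1.020000, w=-0.169533: f=0.970283 → w ← -0.169533 + 0.32·0.970283 = 0.140957
w(1.34) ≈ 0.1410

0.1410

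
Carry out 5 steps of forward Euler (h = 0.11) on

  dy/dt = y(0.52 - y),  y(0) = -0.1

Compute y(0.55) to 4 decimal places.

Euler: y_{n+1} = y_n + h·f(t_n, y_n).
t=0.000000, y=-0.100000: f=-0.062000 → y ← -0.100000 + 0.11·(-0.062000) = -0.106820
t=0.110000, y=-0.106820: f=-0.066957 → y ← -0.106820 + 0.11·(-0.066957) = -0.114185
t=0.220000, y=-0.114185: f=-0.072415 → y ← -0.114185 + 0.11·(-0.072415) = -0.122151
t=0.330000, y=-0.122151: f=-0.078439 → y ← -0.122151 + 0.11·(-0.078439) = -0.130779
t=0.440000, y=-0.130779: f=-0.085108 → y ← -0.130779 + 0.11·(-0.085108) = -0.140141
y(0.55) ≈ -0.1401

-0.1401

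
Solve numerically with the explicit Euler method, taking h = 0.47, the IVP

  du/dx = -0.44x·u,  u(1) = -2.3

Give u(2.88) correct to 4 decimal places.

-0.3814

Euler: u_{n+1} = u_n + h·f(x_n, u_n).
x=1.000000, u=-2.300000: f=1.012000 → u ← -2.300000 + 0.47·1.012000 = -1.824360
x=1.470000, u=-1.824360: f=1.179996 → u ← -1.824360 + 0.47·1.179996 = -1.269762
x=1.940000, u=-1.269762: f=1.083869 → u ← -1.269762 + 0.47·1.083869 = -0.760344
x=2.410000, u=-0.760344: f=0.806268 → u ← -0.760344 + 0.47·0.806268 = -0.381397
u(2.88) ≈ -0.3814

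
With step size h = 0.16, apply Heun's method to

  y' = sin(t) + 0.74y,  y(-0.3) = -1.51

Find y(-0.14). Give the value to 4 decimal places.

Heun: k1 = f(t_n, y_n); k2 = f(t_n + h, y_n + h·k1); y_{n+1} = y_n + (h/2)·(k1 + k2).
t=-0.300000, y=-1.510000:
  k1 = f(-0.300000, -1.510000) = -1.412920
  k2 = f(-0.140000, -1.736067) = -1.424233
  y ← -1.510000 + (0.16/2)·(-1.412920 + (-1.424233)) = -1.736972
y(-0.14) ≈ -1.7370

-1.7370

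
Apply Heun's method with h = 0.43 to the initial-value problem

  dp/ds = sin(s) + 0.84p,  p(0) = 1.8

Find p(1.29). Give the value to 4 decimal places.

Heun: k1 = f(s_n, p_n); k2 = f(s_n + h, p_n + h·k1); p_{n+1} = p_n + (h/2)·(k1 + k2).
s=0.000000, p=1.800000:
  k1 = f(0.000000, 1.800000) = 1.512000
  k2 = f(0.430000, 2.450160) = 2.475005
  p ← 1.800000 + (0.43/2)·(1.512000 + 2.475005) = 2.657206
s=0.430000, p=2.657206:
  k1 = f(0.430000, 2.657206) = 2.648924
  k2 = f(0.860000, 3.796243) = 3.946687
  p ← 2.657206 + (0.43/2)·(2.648924 + 3.946687) = 4.075262
s=0.860000, p=4.075262:
  k1 = f(0.860000, 4.075262) = 4.181063
  k2 = f(1.290000, 5.873120) = 5.894256
  p ← 4.075262 + (0.43/2)·(4.181063 + 5.894256) = 6.241456
p(1.29) ≈ 6.2415

6.2415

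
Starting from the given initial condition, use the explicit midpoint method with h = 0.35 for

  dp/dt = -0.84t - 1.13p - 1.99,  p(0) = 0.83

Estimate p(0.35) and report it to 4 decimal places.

-0.0436

Midpoint: k1 = f(t_n, p_n); k2 = f(t_n + h/2, p_n + (h/2)·k1); p_{n+1} = p_n + h·k2.
t=0.000000, p=0.830000:
  k1 = f(0.000000, 0.830000) = -2.927900
  k2 = f(0.175000, 0.317617) = -2.495908
  p ← 0.830000 + 0.35·(-2.495908) = -0.043568
p(0.35) ≈ -0.0436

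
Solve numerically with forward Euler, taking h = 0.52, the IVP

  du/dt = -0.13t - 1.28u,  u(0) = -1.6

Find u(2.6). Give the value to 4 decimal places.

-0.1917

Euler: u_{n+1} = u_n + h·f(t_n, u_n).
t=0.000000, u=-1.600000: f=2.048000 → u ← -1.600000 + 0.52·2.048000 = -0.535040
t=0.520000, u=-0.535040: f=0.617251 → u ← -0.535040 + 0.52·0.617251 = -0.214069
t=1.040000, u=-0.214069: f=0.138809 → u ← -0.214069 + 0.52·0.138809 = -0.141889
t=1.560000, u=-0.141889: f=-0.021182 → u ← -0.141889 + 0.52·(-0.021182) = -0.152904
t=2.080000, u=-0.152904: f=-0.074683 → u ← -0.152904 + 0.52·(-0.074683) = -0.191739
u(2.6) ≈ -0.1917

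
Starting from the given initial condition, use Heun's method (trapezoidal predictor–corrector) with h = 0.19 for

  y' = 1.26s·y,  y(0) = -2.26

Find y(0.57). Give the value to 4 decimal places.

-2.7706

Heun: k1 = f(s_n, y_n); k2 = f(s_n + h, y_n + h·k1); y_{n+1} = y_n + (h/2)·(k1 + k2).
s=0.000000, y=-2.260000:
  k1 = f(0.000000, -2.260000) = 0.000000
  k2 = f(0.190000, -2.260000) = -0.541044
  y ← -2.260000 + (0.19/2)·(0.000000 + (-0.541044)) = -2.311399
s=0.190000, y=-2.311399:
  k1 = f(0.190000, -2.311399) = -0.553349
  k2 = f(0.380000, -2.416535) = -1.157037
  y ← -2.311399 + (0.19/2)·(-0.553349 + (-1.157037)) = -2.473886
s=0.380000, y=-2.473886:
  k1 = f(0.380000, -2.473886) = -1.184497
  k2 = f(0.570000, -2.698940) = -1.938379
  y ← -2.473886 + (0.19/2)·(-1.184497 + (-1.938379)) = -2.770559
y(0.57) ≈ -2.7706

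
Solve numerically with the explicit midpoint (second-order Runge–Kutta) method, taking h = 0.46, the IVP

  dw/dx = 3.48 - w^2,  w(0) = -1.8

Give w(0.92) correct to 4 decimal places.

-0.8846

Midpoint: k1 = f(x_n, w_n); k2 = f(x_n + h/2, w_n + (h/2)·k1); w_{n+1} = w_n + h·k2.
x=0.000000, w=-1.800000:
  k1 = f(0.000000, -1.800000) = 0.240000
  k2 = f(0.230000, -1.744800) = 0.435673
  w ← -1.800000 + 0.46·0.435673 = -1.599590
x=0.460000, w=-1.599590:
  k1 = f(0.460000, -1.599590) = 0.921310
  k2 = f(0.690000, -1.387689) = 1.554319
  w ← -1.599590 + 0.46·1.554319 = -0.884604
w(0.92) ≈ -0.8846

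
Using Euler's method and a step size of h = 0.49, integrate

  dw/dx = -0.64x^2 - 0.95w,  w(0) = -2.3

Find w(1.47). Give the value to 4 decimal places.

-0.6926

Euler: w_{n+1} = w_n + h·f(x_n, w_n).
x=0.000000, w=-2.300000: f=2.185000 → w ← -2.300000 + 0.49·2.185000 = -1.229350
x=0.490000, w=-1.229350: f=1.014218 → w ← -1.229350 + 0.49·1.014218 = -0.732383
x=0.980000, w=-0.732383: f=0.081108 → w ← -0.732383 + 0.49·0.081108 = -0.692640
w(1.47) ≈ -0.6926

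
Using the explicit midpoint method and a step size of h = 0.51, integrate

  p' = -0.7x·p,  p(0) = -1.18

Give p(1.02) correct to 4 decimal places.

-0.8063

Midpoint: k1 = f(x_n, p_n); k2 = f(x_n + h/2, p_n + (h/2)·k1); p_{n+1} = p_n + h·k2.
x=0.000000, p=-1.180000:
  k1 = f(0.000000, -1.180000) = 0.000000
  k2 = f(0.255000, -1.180000) = 0.210630
  p ← -1.180000 + 0.51·0.210630 = -1.072579
x=0.510000, p=-1.072579:
  k1 = f(0.510000, -1.072579) = 0.382911
  k2 = f(0.765000, -0.974936) = 0.522078
  p ← -1.072579 + 0.51·0.522078 = -0.806319
p(1.02) ≈ -0.8063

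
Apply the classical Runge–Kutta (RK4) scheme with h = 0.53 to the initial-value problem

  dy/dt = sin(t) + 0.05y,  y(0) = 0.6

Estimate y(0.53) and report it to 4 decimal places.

RK4: k1 = f(t_n, y_n); k2 = f(t_n + h/2, y_n + (h/2)·k1); k3 = f(t_n + h/2, y_n + (h/2)·k2); k4 = f(t_n + h, y_n + h·k3); y_{n+1} = y_n + (h/6)·(k1 + 2k2 + 2k3 + k4).
t=0.000000, y=0.600000:
  k1 = f(0.000000, 0.600000) = 0.030000
  k2 = f(0.265000, 0.607950) = 0.292307
  k3 = f(0.265000, 0.677461) = 0.295782
  k4 = f(0.530000, 0.756765) = 0.543372
  y ← 0.600000 + (0.53/6)·(k1 + 2k2 + 2k3 + k4) = 0.754544
y(0.53) ≈ 0.7545

0.7545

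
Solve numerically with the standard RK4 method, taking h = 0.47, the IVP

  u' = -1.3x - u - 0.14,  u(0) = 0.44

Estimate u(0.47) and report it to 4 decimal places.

0.0989

RK4: k1 = f(x_n, u_n); k2 = f(x_n + h/2, u_n + (h/2)·k1); k3 = f(x_n + h/2, u_n + (h/2)·k2); k4 = f(x_n + h, u_n + h·k3); u_{n+1} = u_n + (h/6)·(k1 + 2k2 + 2k3 + k4).
x=0.000000, u=0.440000:
  k1 = f(0.000000, 0.440000) = -0.580000
  k2 = f(0.235000, 0.303700) = -0.749200
  k3 = f(0.235000, 0.263938) = -0.709438
  k4 = f(0.470000, 0.106564) = -0.857564
  u ← 0.440000 + (0.47/6)·(k1 + 2k2 + 2k3 + k4) = 0.098871
u(0.47) ≈ 0.0989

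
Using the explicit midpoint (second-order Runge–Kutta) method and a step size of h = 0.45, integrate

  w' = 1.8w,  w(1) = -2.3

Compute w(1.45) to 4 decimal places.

Midpoint: k1 = f(t_n, w_n); k2 = f(t_n + h/2, w_n + (h/2)·k1); w_{n+1} = w_n + h·k2.
t=1.000000, w=-2.300000:
  k1 = f(1.000000, -2.300000) = -4.140000
  k2 = f(1.225000, -3.231500) = -5.816700
  w ← -2.300000 + 0.45·(-5.816700) = -4.917515
w(1.45) ≈ -4.9175

-4.9175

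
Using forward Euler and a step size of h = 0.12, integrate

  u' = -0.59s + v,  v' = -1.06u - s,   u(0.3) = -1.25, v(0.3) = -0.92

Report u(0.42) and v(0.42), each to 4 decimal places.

Euler on (u,v): u_{n+1} = u_n + h·u', v_{n+1} = v_n + h·v'.
0.300000: (-1.250000, -0.920000); f=(-1.097000, 1.025000) → (-1.381640, -0.797000)
(u(0.42), v(0.42)) ≈ (-1.3816, -0.7970)

-1.3816, -0.7970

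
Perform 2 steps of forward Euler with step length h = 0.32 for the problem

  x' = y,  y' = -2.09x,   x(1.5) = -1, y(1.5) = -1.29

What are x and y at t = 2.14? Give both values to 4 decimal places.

Euler on (x,y): x_{n+1} = x_n + h·x', y_{n+1} = y_n + h·y'.
1.500000: (-1.000000, -1.290000); f=(-1.290000, 2.090000) → (-1.412800, -0.621200)
1.820000: (-1.412800, -0.621200); f=(-0.621200, 2.952752) → (-1.611584, 0.323681)
(x(2.14), y(2.14)) ≈ (-1.6116, 0.3237)

-1.6116, 0.3237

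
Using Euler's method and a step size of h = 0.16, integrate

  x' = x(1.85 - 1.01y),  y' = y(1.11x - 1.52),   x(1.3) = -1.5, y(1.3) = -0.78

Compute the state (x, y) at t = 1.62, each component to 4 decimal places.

-2.8963, -0.1446

Euler on (x,y): x_{n+1} = x_n + h·x', y_{n+1} = y_n + h·y'.
1.300000: (-1.500000, -0.780000); f=(-3.956700, 2.484300) → (-2.133072, -0.382512)
1.460000: (-2.133072, -0.382512); f=(-4.770268, 1.487096) → (-2.896315, -0.144577)
(x(1.62), y(1.62)) ≈ (-2.8963, -0.1446)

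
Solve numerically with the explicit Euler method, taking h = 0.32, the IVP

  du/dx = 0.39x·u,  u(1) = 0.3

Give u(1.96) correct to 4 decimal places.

0.4735

Euler: u_{n+1} = u_n + h·f(x_n, u_n).
x=1.000000, u=0.300000: f=0.117000 → u ← 0.300000 + 0.32·0.117000 = 0.337440
x=1.320000, u=0.337440: f=0.173714 → u ← 0.337440 + 0.32·0.173714 = 0.393029
x=1.640000, u=0.393029: f=0.251381 → u ← 0.393029 + 0.32·0.251381 = 0.473470
u(1.96) ≈ 0.4735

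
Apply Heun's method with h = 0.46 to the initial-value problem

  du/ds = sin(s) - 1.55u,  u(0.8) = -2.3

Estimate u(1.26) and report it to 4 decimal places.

Heun: k1 = f(s_n, u_n); k2 = f(s_n + h, u_n + h·k1); u_{n+1} = u_n + (h/2)·(k1 + k2).
s=0.800000, u=-2.300000:
  k1 = f(0.800000, -2.300000) = 4.282356
  k2 = f(1.260000, -0.330116) = 1.463770
  u ← -2.300000 + (0.46/2)·(4.282356 + 1.463770) = -0.978391
u(1.26) ≈ -0.9784

-0.9784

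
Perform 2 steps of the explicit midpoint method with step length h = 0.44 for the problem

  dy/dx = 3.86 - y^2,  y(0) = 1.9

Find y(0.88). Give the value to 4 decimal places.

Midpoint: k1 = f(x_n, y_n); k2 = f(x_n + h/2, y_n + (h/2)·k1); y_{n+1} = y_n + h·k2.
x=0.000000, y=1.900000:
  k1 = f(0.000000, 1.900000) = 0.250000
  k2 = f(0.220000, 1.955000) = 0.037975
  y ← 1.900000 + 0.44·0.037975 = 1.916709
x=0.440000, y=1.916709:
  k1 = f(0.440000, 1.916709) = 0.186227
  k2 = f(0.660000, 1.957679) = 0.027494
  y ← 1.916709 + 0.44·0.027494 = 1.928806
y(0.88) ≈ 1.9288

1.9288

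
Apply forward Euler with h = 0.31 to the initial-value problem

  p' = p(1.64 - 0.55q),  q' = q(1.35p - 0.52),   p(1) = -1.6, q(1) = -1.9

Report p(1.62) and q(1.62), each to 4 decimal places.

-4.5830, 0.1248

Euler on (p,q): p_{n+1} = p_n + h·p', q_{n+1} = q_n + h·q'.
1.000000: (-1.600000, -1.900000); f=(-4.296000, 5.092000) → (-2.931760, -0.321480)
1.310000: (-2.931760, -0.321480); f=(-5.326463, 1.439548) → (-4.582963, 0.124780)
(p(1.62), q(1.62)) ≈ (-4.5830, 0.1248)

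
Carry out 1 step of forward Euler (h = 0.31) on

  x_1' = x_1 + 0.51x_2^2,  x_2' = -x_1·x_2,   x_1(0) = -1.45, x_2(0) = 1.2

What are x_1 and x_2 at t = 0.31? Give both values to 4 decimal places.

Euler on (x_1,x_2): x_1_{n+1} = x_1_n + h·x_1', x_2_{n+1} = x_2_n + h·x_2'.
0.000000: (-1.450000, 1.200000); f=(-0.715600, 1.740000) → (-1.671836, 1.739400)
(x_1(0.31), x_2(0.31)) ≈ (-1.6718, 1.7394)

-1.6718, 1.7394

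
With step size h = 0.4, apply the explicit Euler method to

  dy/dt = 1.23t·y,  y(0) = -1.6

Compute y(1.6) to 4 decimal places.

-4.2441

Euler: y_{n+1} = y_n + h·f(t_n, y_n).
t=0.000000, y=-1.600000: f=0.000000 → y ← -1.600000 + 0.4·0.000000 = -1.600000
t=0.400000, y=-1.600000: f=-0.787200 → y ← -1.600000 + 0.4·(-0.787200) = -1.914880
t=0.800000, y=-1.914880: f=-1.884242 → y ← -1.914880 + 0.4·(-1.884242) = -2.668577
t=1.200000, y=-2.668577: f=-3.938819 → y ← -2.668577 + 0.4·(-3.938819) = -4.244104
y(1.6) ≈ -4.2441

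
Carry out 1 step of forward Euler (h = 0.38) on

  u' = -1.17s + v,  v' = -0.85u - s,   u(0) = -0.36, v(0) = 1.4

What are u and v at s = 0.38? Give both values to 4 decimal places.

Euler on (u,v): u_{n+1} = u_n + h·u', v_{n+1} = v_n + h·v'.
0.000000: (-0.360000, 1.400000); f=(1.400000, 0.306000) → (0.172000, 1.516280)
(u(0.38), v(0.38)) ≈ (0.1720, 1.5163)

0.1720, 1.5163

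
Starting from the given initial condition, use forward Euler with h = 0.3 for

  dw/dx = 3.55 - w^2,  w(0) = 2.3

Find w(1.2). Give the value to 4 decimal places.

1.8843

Euler: w_{n+1} = w_n + h·f(x_n, w_n).
x=0.000000, w=2.300000: f=-1.740000 → w ← 2.300000 + 0.3·(-1.740000) = 1.778000
x=0.300000, w=1.778000: f=0.388716 → w ← 1.778000 + 0.3·0.388716 = 1.894615
x=0.600000, w=1.894615: f=-0.039565 → w ← 1.894615 + 0.3·(-0.039565) = 1.882745
x=0.900000, w=1.882745: f=0.005270 → w ← 1.882745 + 0.3·0.005270 = 1.884326
w(1.2) ≈ 1.8843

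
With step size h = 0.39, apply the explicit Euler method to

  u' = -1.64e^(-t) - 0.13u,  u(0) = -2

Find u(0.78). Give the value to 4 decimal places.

Euler: u_{n+1} = u_n + h·f(t_n, u_n).
t=0.000000, u=-2.000000: f=-1.380000 → u ← -2.000000 + 0.39·(-1.380000) = -2.538200
t=0.390000, u=-2.538200: f=-0.780407 → u ← -2.538200 + 0.39·(-0.780407) = -2.842559
u(0.78) ≈ -2.8426

-2.8426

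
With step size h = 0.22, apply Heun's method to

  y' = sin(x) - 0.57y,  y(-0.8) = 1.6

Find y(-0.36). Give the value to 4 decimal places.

1.0404

Heun: k1 = f(x_n, y_n); k2 = f(x_n + h, y_n + h·k1); y_{n+1} = y_n + (h/2)·(k1 + k2).
x=-0.800000, y=1.600000:
  k1 = f(-0.800000, 1.600000) = -1.629356
  k2 = f(-0.580000, 1.241542) = -1.255703
  y ← 1.600000 + (0.22/2)·(-1.629356 + (-1.255703)) = 1.282644
x=-0.580000, y=1.282644:
  k1 = f(-0.580000, 1.282644) = -1.279131
  k2 = f(-0.360000, 1.001235) = -0.922978
  y ← 1.282644 + (0.22/2)·(-1.279131 + (-0.922978)) = 1.040412
y(-0.36) ≈ 1.0404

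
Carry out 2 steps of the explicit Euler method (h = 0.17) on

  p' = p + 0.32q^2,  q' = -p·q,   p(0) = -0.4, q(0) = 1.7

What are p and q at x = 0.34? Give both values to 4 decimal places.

-0.1843, 1.9115

Euler on (p,q): p_{n+1} = p_n + h·p', q_{n+1} = q_n + h·q'.
0.000000: (-0.400000, 1.700000); f=(0.524800, 0.680000) → (-0.310784, 1.815600)
0.170000: (-0.310784, 1.815600); f=(0.744065, 0.564259) → (-0.184293, 1.911524)
(p(0.34), q(0.34)) ≈ (-0.1843, 1.9115)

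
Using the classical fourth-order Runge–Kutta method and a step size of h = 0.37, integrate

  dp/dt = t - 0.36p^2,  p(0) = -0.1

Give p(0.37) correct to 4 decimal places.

-0.0324

RK4: k1 = f(t_n, p_n); k2 = f(t_n + h/2, p_n + (h/2)·k1); k3 = f(t_n + h/2, p_n + (h/2)·k2); k4 = f(t_n + h, p_n + h·k3); p_{n+1} = p_n + (h/6)·(k1 + 2k2 + 2k3 + k4).
t=0.000000, p=-0.100000:
  k1 = f(0.000000, -0.100000) = -0.003600
  k2 = f(0.185000, -0.100666) = 0.181352
  k3 = f(0.185000, -0.066450) = 0.183410
  k4 = f(0.370000, -0.032138) = 0.369628
  p ← -0.100000 + (0.37/6)·(k1 + 2k2 + 2k3 + k4) = -0.032441
p(0.37) ≈ -0.0324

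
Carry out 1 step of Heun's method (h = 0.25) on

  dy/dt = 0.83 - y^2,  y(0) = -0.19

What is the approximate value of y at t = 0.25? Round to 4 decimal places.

0.0130

Heun: k1 = f(t_n, y_n); k2 = f(t_n + h, y_n + h·k1); y_{n+1} = y_n + (h/2)·(k1 + k2).
t=0.000000, y=-0.190000:
  k1 = f(0.000000, -0.190000) = 0.793900
  k2 = f(0.250000, 0.008475) = 0.829928
  y ← -0.190000 + (0.25/2)·(0.793900 + 0.829928) = 0.012979
y(0.25) ≈ 0.0130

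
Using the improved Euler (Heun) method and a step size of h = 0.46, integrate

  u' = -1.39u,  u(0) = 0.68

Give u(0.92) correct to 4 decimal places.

0.2171

Heun: k1 = f(x_n, u_n); k2 = f(x_n + h, u_n + h·k1); u_{n+1} = u_n + (h/2)·(k1 + k2).
x=0.000000, u=0.680000:
  k1 = f(0.000000, 0.680000) = -0.945200
  k2 = f(0.460000, 0.245208) = -0.340839
  u ← 0.680000 + (0.46/2)·(-0.945200 + (-0.340839)) = 0.384211
x=0.460000, u=0.384211:
  k1 = f(0.460000, 0.384211) = -0.534053
  k2 = f(0.920000, 0.138546) = -0.192580
  u ← 0.384211 + (0.46/2)·(-0.534053 + (-0.192580)) = 0.217085
u(0.92) ≈ 0.2171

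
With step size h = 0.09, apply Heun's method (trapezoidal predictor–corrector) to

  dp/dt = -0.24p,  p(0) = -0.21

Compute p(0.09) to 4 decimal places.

-0.2055

Heun: k1 = f(t_n, p_n); k2 = f(t_n + h, p_n + h·k1); p_{n+1} = p_n + (h/2)·(k1 + k2).
t=0.000000, p=-0.210000:
  k1 = f(0.000000, -0.210000) = 0.050400
  k2 = f(0.090000, -0.205464) = 0.049311
  p ← -0.210000 + (0.09/2)·(0.050400 + 0.049311) = -0.205513
p(0.09) ≈ -0.2055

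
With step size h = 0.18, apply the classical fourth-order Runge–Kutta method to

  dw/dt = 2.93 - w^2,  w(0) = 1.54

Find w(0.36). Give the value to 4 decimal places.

RK4: k1 = f(t_n, w_n); k2 = f(t_n + h/2, w_n + (h/2)·k1); k3 = f(t_n + h/2, w_n + (h/2)·k2); k4 = f(t_n + h, w_n + h·k3); w_{n+1} = w_n + (h/6)·(k1 + 2k2 + 2k3 + k4).
t=0.000000, w=1.540000:
  k1 = f(0.000000, 1.540000) = 0.558400
  k2 = f(0.090000, 1.590256) = 0.401086
  k3 = f(0.090000, 1.576098) = 0.445916
  k4 = f(0.180000, 1.620265) = 0.304742
  w ← 1.540000 + (0.18/6)·(k1 + 2k2 + 2k3 + k4) = 1.616714
t=0.180000, w=1.616714:
  k1 = f(0.180000, 1.616714) = 0.316235
  k2 = f(0.270000, 1.645175) = 0.223398
  k3 = f(0.270000, 1.636820) = 0.250820
  k4 = f(0.360000, 1.661862) = 0.168215
  w ← 1.616714 + (0.18/6)·(k1 + 2k2 + 2k3 + k4) = 1.659701
w(0.36) ≈ 1.6597

1.6597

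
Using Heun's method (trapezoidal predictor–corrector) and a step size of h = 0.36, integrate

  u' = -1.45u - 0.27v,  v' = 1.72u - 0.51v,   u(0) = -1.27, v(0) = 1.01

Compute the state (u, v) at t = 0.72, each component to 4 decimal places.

Heun on (u,v): k1 = f(t_n, state_n); k2 = f(t_n + h, state_n + h·k1); state_{n+1} = state_n + (h/2)·(k1 + k2).
0.000000: (-1.270000, 1.010000)
  k1 = (1.568800, -2.699500)
  predictor → (-0.705232, 0.038180)
  k2 = (1.012278, -1.232471)
  → (-0.805406, 0.302245)
0.360000: (-0.805406, 0.302245)
  k1 = (1.086232, -1.539443)
  predictor → (-0.414362, -0.251954)
  k2 = (0.668853, -0.584206)
  → (-0.489491, -0.080012)
(u(0.72), v(0.72)) ≈ (-0.4895, -0.0800)

-0.4895, -0.0800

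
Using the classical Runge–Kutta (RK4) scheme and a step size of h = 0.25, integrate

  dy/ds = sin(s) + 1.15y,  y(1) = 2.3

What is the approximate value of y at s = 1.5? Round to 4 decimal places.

4.7168

RK4: k1 = f(s_n, y_n); k2 = f(s_n + h/2, y_n + (h/2)·k1); k3 = f(s_n + h/2, y_n + (h/2)·k2); k4 = f(s_n + h, y_n + h·k3); y_{n+1} = y_n + (h/6)·(k1 + 2k2 + 2k3 + k4).
s=1.000000, y=2.300000:
  k1 = f(1.000000, 2.300000) = 3.486471
  k2 = f(1.125000, 2.735809) = 4.048448
  k3 = f(1.125000, 2.806056) = 4.129232
  k4 = f(1.250000, 3.332308) = 4.781139
  y ← 2.300000 + (0.25/6)·(k1 + 2k2 + 2k3 + k4) = 3.325957
s=1.250000, y=3.325957:
  k1 = f(1.250000, 3.325957) = 4.773835
  k2 = f(1.375000, 3.922686) = 5.491982
  k3 = f(1.375000, 4.012455) = 5.595216
  k4 = f(1.500000, 4.724761) = 6.430970
  y ← 3.325957 + (0.25/6)·(k1 + 2k2 + 2k3 + k4) = 4.716757
y(1.5) ≈ 4.7168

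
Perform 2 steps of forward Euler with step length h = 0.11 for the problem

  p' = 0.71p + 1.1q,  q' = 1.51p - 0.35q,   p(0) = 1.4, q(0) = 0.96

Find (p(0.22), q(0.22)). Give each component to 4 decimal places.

1.8923, 1.3811

Euler on (p,q): p_{n+1} = p_n + h·p', q_{n+1} = q_n + h·q'.
0.000000: (1.400000, 0.960000); f=(2.050000, 1.778000) → (1.625500, 1.155580)
0.110000: (1.625500, 1.155580); f=(2.425243, 2.050052) → (1.892277, 1.381086)
(p(0.22), q(0.22)) ≈ (1.8923, 1.3811)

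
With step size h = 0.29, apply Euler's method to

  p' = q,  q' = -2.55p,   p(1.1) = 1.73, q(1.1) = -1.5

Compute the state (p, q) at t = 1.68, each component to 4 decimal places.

Euler on (p,q): p_{n+1} = p_n + h·p', q_{n+1} = q_n + h·q'.
1.100000: (1.730000, -1.500000); f=(-1.500000, -4.411500) → (1.295000, -2.779335)
1.390000: (1.295000, -2.779335); f=(-2.779335, -3.302250) → (0.488993, -3.736987)
(p(1.68), q(1.68)) ≈ (0.4890, -3.7370)

0.4890, -3.7370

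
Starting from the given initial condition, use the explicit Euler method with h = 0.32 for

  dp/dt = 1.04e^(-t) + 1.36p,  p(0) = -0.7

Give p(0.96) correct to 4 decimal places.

-0.8615

Euler: p_{n+1} = p_n + h·f(t_n, p_n).
t=0.000000, p=-0.700000: f=0.088000 → p ← -0.700000 + 0.32·0.088000 = -0.671840
t=0.320000, p=-0.671840: f=-0.158507 → p ← -0.671840 + 0.32·(-0.158507) = -0.722562
t=0.640000, p=-0.722562: f=-0.434301 → p ← -0.722562 + 0.32·(-0.434301) = -0.861539
p(0.96) ≈ -0.8615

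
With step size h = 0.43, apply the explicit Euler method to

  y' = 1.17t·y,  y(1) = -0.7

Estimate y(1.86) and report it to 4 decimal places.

Euler: y_{n+1} = y_n + h·f(t_n, y_n).
t=1.000000, y=-0.700000: f=-0.819000 → y ← -0.700000 + 0.43·(-0.819000) = -1.052170
t=1.430000, y=-1.052170: f=-1.760386 → y ← -1.052170 + 0.43·(-1.760386) = -1.809136
y(1.86) ≈ -1.8091

-1.8091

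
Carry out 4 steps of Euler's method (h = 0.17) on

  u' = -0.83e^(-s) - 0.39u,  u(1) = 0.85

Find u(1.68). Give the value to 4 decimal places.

Euler: u_{n+1} = u_n + h·f(s_n, u_n).
s=1.000000, u=0.850000: f=-0.636840 → u ← 0.850000 + 0.17·(-0.636840) = 0.741737
s=1.170000, u=0.741737: f=-0.546882 → u ← 0.741737 + 0.17·(-0.546882) = 0.648767
s=1.340000, u=0.648767: f=-0.470351 → u ← 0.648767 + 0.17·(-0.470351) = 0.568808
s=1.510000, u=0.568808: f=-0.405190 → u ← 0.568808 + 0.17·(-0.405190) = 0.499925
u(1.68) ≈ 0.4999

0.4999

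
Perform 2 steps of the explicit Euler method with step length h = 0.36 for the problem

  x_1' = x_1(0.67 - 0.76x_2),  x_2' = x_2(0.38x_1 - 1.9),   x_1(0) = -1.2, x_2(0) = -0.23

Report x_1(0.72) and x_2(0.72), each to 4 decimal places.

Euler on (x_1,x_2): x_1_{n+1} = x_1_n + h·x_1', x_2_{n+1} = x_2_n + h·x_2'.
0.000000: (-1.200000, -0.230000); f=(-1.013760, 0.541880) → (-1.564954, -0.034923)
0.360000: (-1.564954, -0.034923); f=(-1.090055, 0.087122) → (-1.957374, -0.003559)
(x_1(0.72), x_2(0.72)) ≈ (-1.9574, -0.0036)

-1.9574, -0.0036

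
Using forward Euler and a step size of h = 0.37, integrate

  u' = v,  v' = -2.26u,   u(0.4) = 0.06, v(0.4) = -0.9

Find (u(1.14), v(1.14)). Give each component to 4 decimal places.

Euler on (u,v): u_{n+1} = u_n + h·u', v_{n+1} = v_n + h·v'.
0.400000: (0.060000, -0.900000); f=(-0.900000, -0.135600) → (-0.273000, -0.950172)
0.770000: (-0.273000, -0.950172); f=(-0.950172, 0.616980) → (-0.624564, -0.721889)
(u(1.14), v(1.14)) ≈ (-0.6246, -0.7219)

-0.6246, -0.7219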